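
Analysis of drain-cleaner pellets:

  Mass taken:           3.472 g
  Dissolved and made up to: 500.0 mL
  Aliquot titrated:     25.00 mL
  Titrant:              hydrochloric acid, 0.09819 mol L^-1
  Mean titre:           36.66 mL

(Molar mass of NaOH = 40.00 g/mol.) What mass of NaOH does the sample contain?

NaOH + HCl → NaCl + H2O
n(HCl) per titration = 0.03666 × 0.09819 = 3.600 × 10^-3 mol
n(NaOH) in each aliquot = 3.600 × 10^-3 mol (1:1 ratio)
n(NaOH) in the whole flask = 3.600 × 10^-3 × 500.0/25.00 = 0.07199 mol
mass of NaOH = 0.07199 × 40.00 = 2.880 g

2.880 g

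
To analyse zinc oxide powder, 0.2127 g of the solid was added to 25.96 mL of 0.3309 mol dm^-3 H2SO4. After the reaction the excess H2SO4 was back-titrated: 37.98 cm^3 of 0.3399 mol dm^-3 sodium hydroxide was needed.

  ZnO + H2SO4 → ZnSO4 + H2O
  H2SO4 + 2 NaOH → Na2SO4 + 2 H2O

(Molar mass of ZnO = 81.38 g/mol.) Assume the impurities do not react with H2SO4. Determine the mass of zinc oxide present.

n(H2SO4) added = 0.02596 × 0.3309 = 8.590 × 10^-3 mol
n(NaOH) used in back-titration = 0.03798 × 0.3399 = 0.01291 mol
From the 1:2 ratio, n(H2SO4) left over = 1/2 × 0.01291 = 6.455 × 10^-3 mol
n(H2SO4) consumed by analyte = 8.590 × 10^-3 − 6.455 × 10^-3 = 2.135 × 10^-3 mol
n(ZnO) = 2.135 × 10^-3 mol (1:1 ratio)
mass of ZnO = 2.135 × 10^-3 × 81.38 = 0.1738 g

0.1738 g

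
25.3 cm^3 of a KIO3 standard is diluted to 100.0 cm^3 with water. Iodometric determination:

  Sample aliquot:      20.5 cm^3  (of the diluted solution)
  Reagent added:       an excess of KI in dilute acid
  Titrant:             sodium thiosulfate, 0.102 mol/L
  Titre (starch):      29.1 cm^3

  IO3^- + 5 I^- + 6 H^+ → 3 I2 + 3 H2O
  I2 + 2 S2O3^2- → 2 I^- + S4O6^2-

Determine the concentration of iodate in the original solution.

n(S2O3^2-) = 0.0291 × 0.102 = 2.97 × 10^-3 mol
n(I2) = n(S2O3^2-)/2 = 1.48 × 10^-3 mol
From the 1:3 ratio, n(IO3^-) in the aliquot = 1/3 × 1.48 × 10^-3 = 4.95 × 10^-4 mol
[IO3^-]_dilute = 4.95 × 10^-4 / 0.0205 = 0.0241 mol/L
[IO3^-]_original = 0.0241 × 100.0/25.3 = 0.0954 mol/L

0.0954 mol/L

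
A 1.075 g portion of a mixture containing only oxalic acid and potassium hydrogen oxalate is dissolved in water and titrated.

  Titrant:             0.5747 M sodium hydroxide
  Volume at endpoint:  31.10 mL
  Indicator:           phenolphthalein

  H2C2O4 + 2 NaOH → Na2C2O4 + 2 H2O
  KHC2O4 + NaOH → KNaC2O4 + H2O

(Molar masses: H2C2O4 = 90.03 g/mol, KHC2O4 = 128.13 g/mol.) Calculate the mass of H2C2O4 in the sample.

0.6581 g

n(NaOH) = 0.03110 × 0.5747 = 0.01787 mol
Let x = n(H2C2O4), y = n(KHC2O4).
Titrant: 2x + 1y = 0.01787;  mass: 90.03x + 128.13y = 1.075
Solving, x = 7.310 × 10^-3 mol, y = 3.254 × 10^-3 mol
mass of H2C2O4 = 7.310 × 10^-3 × 90.03 = 0.6581 g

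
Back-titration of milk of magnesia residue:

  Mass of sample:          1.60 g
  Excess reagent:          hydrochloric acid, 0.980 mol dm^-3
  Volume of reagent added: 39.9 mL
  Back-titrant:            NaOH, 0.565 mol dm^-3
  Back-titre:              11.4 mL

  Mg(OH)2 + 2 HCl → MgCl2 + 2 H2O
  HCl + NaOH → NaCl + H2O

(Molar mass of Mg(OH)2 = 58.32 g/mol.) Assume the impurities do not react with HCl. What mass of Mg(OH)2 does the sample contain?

n(HCl) added = 0.0399 × 0.980 = 0.0391 mol
n(NaOH) used in back-titration = 0.0114 × 0.565 = 6.44 × 10^-3 mol
n(HCl) left over = 6.44 × 10^-3 mol (1:1 ratio)
n(HCl) consumed by analyte = 0.0391 − 6.44 × 10^-3 = 0.0327 mol
From the 1:2 ratio, n(Mg(OH)2) = 1/2 × 0.0327 = 0.0163 mol
mass of Mg(OH)2 = 0.0163 × 58.32 = 0.952 g

0.952 g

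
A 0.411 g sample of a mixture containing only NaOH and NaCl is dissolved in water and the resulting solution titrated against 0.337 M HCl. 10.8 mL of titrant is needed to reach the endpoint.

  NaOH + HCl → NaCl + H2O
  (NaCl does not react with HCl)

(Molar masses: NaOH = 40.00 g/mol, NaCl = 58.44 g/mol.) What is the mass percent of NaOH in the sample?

35.4 %

n(HCl) = 0.0108 × 0.337 = 3.64 × 10^-3 mol
Let x = n(NaOH), y = n(NaCl).
Titrant: 1x = 3.64 × 10^-3;  mass: 40.00x + 58.44y = 0.411
Solving, x = 3.64 × 10^-3 mol, y = 4.54 × 10^-3 mol
mass of NaOH = 3.64 × 10^-3 × 40.00 = 0.146 g
% NaOH = 0.146 / 0.411 × 100 = 35.4 %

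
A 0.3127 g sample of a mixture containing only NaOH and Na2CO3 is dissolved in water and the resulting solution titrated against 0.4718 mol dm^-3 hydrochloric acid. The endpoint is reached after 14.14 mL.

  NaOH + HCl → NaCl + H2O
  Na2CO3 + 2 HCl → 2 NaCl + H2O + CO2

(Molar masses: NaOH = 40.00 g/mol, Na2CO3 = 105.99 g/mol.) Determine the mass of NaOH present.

0.1257 g

n(HCl) = 0.01414 × 0.4718 = 6.671 × 10^-3 mol
Let x = n(NaOH), y = n(Na2CO3).
Titrant: 1x + 2y = 6.671 × 10^-3;  mass: 40.00x + 105.99y = 0.3127
Solving, x = 3.143 × 10^-3 mol, y = 1.764 × 10^-3 mol
mass of NaOH = 3.143 × 10^-3 × 40.00 = 0.1257 g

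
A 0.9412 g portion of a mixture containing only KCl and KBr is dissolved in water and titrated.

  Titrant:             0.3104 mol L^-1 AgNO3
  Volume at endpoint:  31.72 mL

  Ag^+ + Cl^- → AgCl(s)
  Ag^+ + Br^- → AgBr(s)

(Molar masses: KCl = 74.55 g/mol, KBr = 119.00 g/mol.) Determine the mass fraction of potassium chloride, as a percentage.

41.07 %

n(AgNO3) = 0.03172 × 0.3104 = 9.846 × 10^-3 mol
Let x = n(KCl), y = n(KBr).
Titrant: 1x + 1y = 9.846 × 10^-3;  mass: 74.55x + 119.00y = 0.9412
Solving, x = 5.185 × 10^-3 mol, y = 4.661 × 10^-3 mol
mass of KCl = 5.185 × 10^-3 × 74.55 = 0.3865 g
% KCl = 0.3865 / 0.9412 × 100 = 41.07 %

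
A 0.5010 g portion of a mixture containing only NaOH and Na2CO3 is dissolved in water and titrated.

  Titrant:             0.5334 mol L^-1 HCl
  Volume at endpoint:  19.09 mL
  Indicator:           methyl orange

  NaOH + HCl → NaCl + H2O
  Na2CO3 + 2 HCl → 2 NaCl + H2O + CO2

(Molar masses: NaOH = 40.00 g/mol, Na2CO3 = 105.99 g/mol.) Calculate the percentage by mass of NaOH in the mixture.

23.73 %

n(HCl) = 0.01909 × 0.5334 = 0.01018 mol
Let x = n(NaOH), y = n(Na2CO3).
Titrant: 1x + 2y = 0.01018;  mass: 40.00x + 105.99y = 0.5010
Solving, x = 2.972 × 10^-3 mol, y = 3.605 × 10^-3 mol
mass of NaOH = 2.972 × 10^-3 × 40.00 = 0.1189 g
% NaOH = 0.1189 / 0.5010 × 100 = 23.73 %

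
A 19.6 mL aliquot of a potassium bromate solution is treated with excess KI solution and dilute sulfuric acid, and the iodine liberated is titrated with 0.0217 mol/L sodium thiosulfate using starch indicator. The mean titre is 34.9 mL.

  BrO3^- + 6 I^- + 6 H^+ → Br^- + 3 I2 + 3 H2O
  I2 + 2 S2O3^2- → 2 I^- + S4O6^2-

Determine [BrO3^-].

n(S2O3^2-) = 0.0349 × 0.0217 = 7.57 × 10^-4 mol
n(I2) = n(S2O3^2-)/2 = 3.79 × 10^-4 mol
From the 1:3 ratio, n(BrO3^-) in the aliquot = 1/3 × 3.79 × 10^-4 = 1.26 × 10^-4 mol
[BrO3^-] = 1.26 × 10^-4 / 0.0196 = 0.00644 mol/L

0.00644 mol/L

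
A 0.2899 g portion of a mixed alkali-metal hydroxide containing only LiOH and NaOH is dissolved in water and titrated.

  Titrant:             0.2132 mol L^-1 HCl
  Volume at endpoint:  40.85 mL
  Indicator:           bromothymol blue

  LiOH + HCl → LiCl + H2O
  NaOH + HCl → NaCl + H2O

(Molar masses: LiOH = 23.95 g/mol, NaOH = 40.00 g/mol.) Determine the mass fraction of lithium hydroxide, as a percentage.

30.10 %

n(HCl) = 0.04085 × 0.2132 = 8.709 × 10^-3 mol
Let x = n(LiOH), y = n(NaOH).
Titrant: 1x + 1y = 8.709 × 10^-3;  mass: 23.95x + 40.00y = 0.2899
Solving, x = 3.643 × 10^-3 mol, y = 5.066 × 10^-3 mol
mass of LiOH = 3.643 × 10^-3 × 23.95 = 0.08725 g
% LiOH = 0.08725 / 0.2899 × 100 = 30.10 %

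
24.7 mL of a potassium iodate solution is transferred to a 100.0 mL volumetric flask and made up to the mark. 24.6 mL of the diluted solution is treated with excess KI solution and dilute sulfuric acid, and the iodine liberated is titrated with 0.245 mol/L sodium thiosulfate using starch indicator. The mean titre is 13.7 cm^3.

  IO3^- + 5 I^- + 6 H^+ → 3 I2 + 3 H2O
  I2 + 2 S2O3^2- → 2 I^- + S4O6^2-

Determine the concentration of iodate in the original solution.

n(S2O3^2-) = 0.0137 × 0.245 = 3.36 × 10^-3 mol
n(I2) = n(S2O3^2-)/2 = 1.68 × 10^-3 mol
From the 1:3 ratio, n(IO3^-) in the aliquot = 1/3 × 1.68 × 10^-3 = 5.59 × 10^-4 mol
[IO3^-]_dilute = 5.59 × 10^-4 / 0.0246 = 0.0227 mol/L
[IO3^-]_original = 0.0227 × 100.0/24.7 = 0.0921 mol/L

0.0921 mol/L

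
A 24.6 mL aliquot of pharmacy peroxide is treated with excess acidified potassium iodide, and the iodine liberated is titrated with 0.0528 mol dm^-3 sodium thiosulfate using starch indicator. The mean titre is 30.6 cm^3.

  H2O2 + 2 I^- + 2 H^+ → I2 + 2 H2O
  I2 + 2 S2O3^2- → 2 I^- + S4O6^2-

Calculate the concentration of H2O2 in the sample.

n(S2O3^2-) = 0.0306 × 0.0528 = 1.62 × 10^-3 mol
n(I2) = n(S2O3^2-)/2 = 8.08 × 10^-4 mol
n(H2O2) in the aliquot = 8.08 × 10^-4 mol (1:1 ratio)
[H2O2] = 8.08 × 10^-4 / 0.0246 = 0.0328 mol/L

0.0328 mol/L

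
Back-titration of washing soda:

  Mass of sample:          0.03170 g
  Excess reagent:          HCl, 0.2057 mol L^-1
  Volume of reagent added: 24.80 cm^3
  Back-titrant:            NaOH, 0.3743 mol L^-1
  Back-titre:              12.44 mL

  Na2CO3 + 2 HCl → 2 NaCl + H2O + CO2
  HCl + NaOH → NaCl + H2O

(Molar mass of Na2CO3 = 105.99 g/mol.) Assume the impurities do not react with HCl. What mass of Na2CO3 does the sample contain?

0.02359 g

n(HCl) added = 0.02480 × 0.2057 = 5.101 × 10^-3 mol
n(NaOH) used in back-titration = 0.01244 × 0.3743 = 4.656 × 10^-3 mol
n(HCl) left over = 4.656 × 10^-3 mol (1:1 ratio)
n(HCl) consumed by analyte = 5.101 × 10^-3 − 4.656 × 10^-3 = 4.451 × 10^-4 mol
From the 1:2 ratio, n(Na2CO3) = 1/2 × 4.451 × 10^-4 = 2.225 × 10^-4 mol
mass of Na2CO3 = 2.225 × 10^-4 × 105.99 = 0.02359 g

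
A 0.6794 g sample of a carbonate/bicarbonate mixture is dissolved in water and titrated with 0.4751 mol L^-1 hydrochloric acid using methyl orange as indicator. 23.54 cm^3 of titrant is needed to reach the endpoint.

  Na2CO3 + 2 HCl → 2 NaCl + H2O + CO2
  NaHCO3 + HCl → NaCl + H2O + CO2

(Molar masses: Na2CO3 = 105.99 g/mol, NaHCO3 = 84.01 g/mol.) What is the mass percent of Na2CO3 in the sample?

65.43 %

n(HCl) = 0.02354 × 0.4751 = 0.01118 mol
Let x = n(Na2CO3), y = n(NaHCO3).
Titrant: 2x + 1y = 0.01118;  mass: 105.99x + 84.01y = 0.6794
Solving, x = 4.194 × 10^-3 mol, y = 2.796 × 10^-3 mol
mass of Na2CO3 = 4.194 × 10^-3 × 105.99 = 0.4445 g
% Na2CO3 = 0.4445 / 0.6794 × 100 = 65.43 %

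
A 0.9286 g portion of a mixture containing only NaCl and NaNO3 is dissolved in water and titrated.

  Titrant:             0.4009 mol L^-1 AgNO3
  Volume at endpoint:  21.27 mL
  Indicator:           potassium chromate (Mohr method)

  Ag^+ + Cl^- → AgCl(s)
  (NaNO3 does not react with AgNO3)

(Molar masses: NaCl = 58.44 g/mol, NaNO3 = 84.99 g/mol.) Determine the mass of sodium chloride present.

n(AgNO3) = 0.02127 × 0.4009 = 8.527 × 10^-3 mol
Let x = n(NaCl), y = n(NaNO3).
Titrant: 1x = 8.527 × 10^-3;  mass: 58.44x + 84.99y = 0.9286
Solving, x = 8.527 × 10^-3 mol, y = 5.063 × 10^-3 mol
mass of NaCl = 8.527 × 10^-3 × 58.44 = 0.4983 g

0.4983 g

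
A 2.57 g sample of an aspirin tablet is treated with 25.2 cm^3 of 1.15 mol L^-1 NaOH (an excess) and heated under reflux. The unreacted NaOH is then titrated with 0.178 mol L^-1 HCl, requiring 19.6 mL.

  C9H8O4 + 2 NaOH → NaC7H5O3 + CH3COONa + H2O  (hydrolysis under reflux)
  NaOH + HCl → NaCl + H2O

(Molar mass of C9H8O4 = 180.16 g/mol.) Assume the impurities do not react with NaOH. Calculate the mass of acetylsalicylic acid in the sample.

n(NaOH) added = 0.0252 × 1.15 = 0.0290 mol
n(HCl) used in back-titration = 0.0196 × 0.178 = 3.49 × 10^-3 mol
n(NaOH) left over = 3.49 × 10^-3 mol (1:1 ratio)
n(NaOH) consumed by analyte = 0.0290 − 3.49 × 10^-3 = 0.0255 mol
From the 1:2 ratio, n(C9H8O4) = 1/2 × 0.0255 = 0.0127 mol
mass of C9H8O4 = 0.0127 × 180.16 = 2.30 g

2.30 g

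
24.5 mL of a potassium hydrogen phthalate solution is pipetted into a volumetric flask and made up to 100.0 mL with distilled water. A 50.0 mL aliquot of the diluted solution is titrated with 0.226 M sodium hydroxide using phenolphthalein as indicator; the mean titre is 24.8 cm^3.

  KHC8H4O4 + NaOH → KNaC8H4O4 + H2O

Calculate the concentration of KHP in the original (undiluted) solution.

n(NaOH) = 0.0248 × 0.226 = 5.60 × 10^-3 mol
n(KHC8H4O4) in the aliquot = 5.60 × 10^-3 mol (1:1 ratio)
[KHC8H4O4]_dilute = 5.60 × 10^-3 / 0.0500 = 0.112 mol/L
Dilution factor = 100.0 / 24.5 = 4.082
[KHC8H4O4]_stock = 0.112 × 4.082 = 0.458 mol/L

0.458 M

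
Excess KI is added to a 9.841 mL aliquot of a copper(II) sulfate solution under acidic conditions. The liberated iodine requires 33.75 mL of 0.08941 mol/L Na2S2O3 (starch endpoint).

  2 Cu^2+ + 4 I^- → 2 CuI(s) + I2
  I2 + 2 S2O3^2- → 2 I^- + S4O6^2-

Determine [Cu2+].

0.3066 mol/L

n(S2O3^2-) = 0.03375 × 0.08941 = 3.018 × 10^-3 mol
n(I2) = n(S2O3^2-)/2 = 1.509 × 10^-3 mol
From the 2:1 ratio, n(Cu2+) in the aliquot = 2/1 × 1.509 × 10^-3 = 3.018 × 10^-3 mol
[Cu2+] = 3.018 × 10^-3 / 0.009841 = 0.3066 mol/L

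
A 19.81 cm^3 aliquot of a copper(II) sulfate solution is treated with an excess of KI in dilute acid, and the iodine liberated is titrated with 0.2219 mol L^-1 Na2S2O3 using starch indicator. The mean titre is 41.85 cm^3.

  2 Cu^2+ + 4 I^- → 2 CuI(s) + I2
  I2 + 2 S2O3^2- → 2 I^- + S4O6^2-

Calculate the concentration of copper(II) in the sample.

0.4688 mol/L

n(S2O3^2-) = 0.04185 × 0.2219 = 9.287 × 10^-3 mol
n(I2) = n(S2O3^2-)/2 = 4.643 × 10^-3 mol
From the 2:1 ratio, n(Cu2+) in the aliquot = 2/1 × 4.643 × 10^-3 = 9.287 × 10^-3 mol
[Cu2+] = 9.287 × 10^-3 / 0.01981 = 0.4688 mol/L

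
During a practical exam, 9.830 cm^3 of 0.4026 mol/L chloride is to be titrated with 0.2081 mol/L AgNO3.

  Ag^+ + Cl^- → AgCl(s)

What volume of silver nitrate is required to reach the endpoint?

n(Cl-) = 0.009830 L × 0.4026 mol/L = 3.958 × 10^-3 mol
n(AgNO3) = 3.958 × 10^-3 mol (1:1 stoichiometry)
V(AgNO3) = 3.958 × 10^-3 mol / 0.2081 mol/L = 0.01902 L = 19.02 mL

19.02 mL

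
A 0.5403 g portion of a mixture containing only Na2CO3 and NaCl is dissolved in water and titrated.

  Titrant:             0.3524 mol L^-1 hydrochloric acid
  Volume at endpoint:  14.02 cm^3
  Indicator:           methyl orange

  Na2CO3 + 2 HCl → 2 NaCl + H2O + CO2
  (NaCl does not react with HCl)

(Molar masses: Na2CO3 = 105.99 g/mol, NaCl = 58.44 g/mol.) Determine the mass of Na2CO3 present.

0.2618 g

n(HCl) = 0.01402 × 0.3524 = 4.941 × 10^-3 mol
Let x = n(Na2CO3), y = n(NaCl).
Titrant: 2x = 4.941 × 10^-3;  mass: 105.99x + 58.44y = 0.5403
Solving, x = 2.470 × 10^-3 mol, y = 4.765 × 10^-3 mol
mass of Na2CO3 = 2.470 × 10^-3 × 105.99 = 0.2618 g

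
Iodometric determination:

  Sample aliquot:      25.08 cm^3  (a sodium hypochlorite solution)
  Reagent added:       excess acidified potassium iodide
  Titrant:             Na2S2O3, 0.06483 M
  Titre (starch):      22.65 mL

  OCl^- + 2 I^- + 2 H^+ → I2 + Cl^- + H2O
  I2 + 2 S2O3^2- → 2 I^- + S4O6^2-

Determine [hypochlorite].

n(S2O3^2-) = 0.02265 × 0.06483 = 1.468 × 10^-3 mol
n(I2) = n(S2O3^2-)/2 = 7.342 × 10^-4 mol
n(OCl^-) in the aliquot = 7.342 × 10^-4 mol (1:1 ratio)
[OCl^-] = 7.342 × 10^-4 / 0.02508 = 0.02927 mol/L

0.02927 M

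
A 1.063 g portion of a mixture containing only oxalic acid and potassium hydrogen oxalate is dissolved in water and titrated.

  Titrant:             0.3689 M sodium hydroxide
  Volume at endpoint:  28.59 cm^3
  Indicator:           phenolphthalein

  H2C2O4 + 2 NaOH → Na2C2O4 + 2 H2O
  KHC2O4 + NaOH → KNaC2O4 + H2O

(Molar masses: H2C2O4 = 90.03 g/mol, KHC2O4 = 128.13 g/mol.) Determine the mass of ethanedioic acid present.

0.1562 g

n(NaOH) = 0.02859 × 0.3689 = 0.01055 mol
Let x = n(H2C2O4), y = n(KHC2O4).
Titrant: 2x + 1y = 0.01055;  mass: 90.03x + 128.13y = 1.063
Solving, x = 1.735 × 10^-3 mol, y = 7.077 × 10^-3 mol
mass of H2C2O4 = 1.735 × 10^-3 × 90.03 = 0.1562 g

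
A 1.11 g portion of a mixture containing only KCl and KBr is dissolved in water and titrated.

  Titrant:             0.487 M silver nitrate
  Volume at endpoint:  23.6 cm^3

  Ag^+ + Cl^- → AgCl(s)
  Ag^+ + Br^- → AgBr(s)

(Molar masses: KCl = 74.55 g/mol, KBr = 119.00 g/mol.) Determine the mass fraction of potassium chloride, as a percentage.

n(AgNO3) = 0.0236 × 0.487 = 0.0115 mol
Let x = n(KCl), y = n(KBr).
Titrant: 1x + 1y = 0.0115;  mass: 74.55x + 119.00y = 1.11
Solving, x = 5.80 × 10^-3 mol, y = 5.70 × 10^-3 mol
mass of KCl = 5.80 × 10^-3 × 74.55 = 0.432 g
% KCl = 0.432 / 1.11 × 100 = 38.9 %

38.9 %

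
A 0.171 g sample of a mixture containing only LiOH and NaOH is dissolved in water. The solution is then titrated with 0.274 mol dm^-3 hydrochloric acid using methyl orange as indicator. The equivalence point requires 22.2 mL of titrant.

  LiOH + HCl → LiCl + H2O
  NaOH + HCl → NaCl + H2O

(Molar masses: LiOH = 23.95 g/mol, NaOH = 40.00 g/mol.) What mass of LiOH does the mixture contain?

n(HCl) = 0.0222 × 0.274 = 6.08 × 10^-3 mol
Let x = n(LiOH), y = n(NaOH).
Titrant: 1x + 1y = 6.08 × 10^-3;  mass: 23.95x + 40.00y = 0.171
Solving, x = 4.51 × 10^-3 mol, y = 1.58 × 10^-3 mol
mass of LiOH = 4.51 × 10^-3 × 23.95 = 0.108 g

0.108 g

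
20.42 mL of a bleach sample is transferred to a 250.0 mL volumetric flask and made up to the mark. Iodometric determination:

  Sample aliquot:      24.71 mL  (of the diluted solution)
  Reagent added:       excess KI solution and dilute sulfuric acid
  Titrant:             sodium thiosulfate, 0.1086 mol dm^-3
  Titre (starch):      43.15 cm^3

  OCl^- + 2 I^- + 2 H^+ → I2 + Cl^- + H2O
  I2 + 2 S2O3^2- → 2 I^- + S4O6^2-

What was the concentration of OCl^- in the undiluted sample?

1.161 mol/L

n(S2O3^2-) = 0.04315 × 0.1086 = 4.686 × 10^-3 mol
n(I2) = n(S2O3^2-)/2 = 2.343 × 10^-3 mol
n(OCl^-) in the aliquot = 2.343 × 10^-3 mol (1:1 ratio)
[OCl^-]_dilute = 2.343 × 10^-3 / 0.02471 = 0.09482 mol/L
[OCl^-]_original = 0.09482 × 250.0/20.42 = 1.161 mol/L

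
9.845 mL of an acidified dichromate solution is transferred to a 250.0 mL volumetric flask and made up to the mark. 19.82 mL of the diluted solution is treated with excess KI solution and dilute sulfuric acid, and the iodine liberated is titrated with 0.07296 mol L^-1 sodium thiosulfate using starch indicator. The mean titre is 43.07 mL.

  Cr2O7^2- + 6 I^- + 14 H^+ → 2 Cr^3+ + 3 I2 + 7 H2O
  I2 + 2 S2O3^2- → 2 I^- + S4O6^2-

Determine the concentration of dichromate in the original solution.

0.6710 mol/L

n(S2O3^2-) = 0.04307 × 0.07296 = 3.142 × 10^-3 mol
n(I2) = n(S2O3^2-)/2 = 1.571 × 10^-3 mol
From the 1:3 ratio, n(Cr2O7^2-) in the aliquot = 1/3 × 1.571 × 10^-3 = 5.237 × 10^-4 mol
[Cr2O7^2-]_dilute = 5.237 × 10^-4 / 0.01982 = 0.02642 mol/L
[Cr2O7^2-]_original = 0.02642 × 250.0/9.845 = 0.6710 mol/L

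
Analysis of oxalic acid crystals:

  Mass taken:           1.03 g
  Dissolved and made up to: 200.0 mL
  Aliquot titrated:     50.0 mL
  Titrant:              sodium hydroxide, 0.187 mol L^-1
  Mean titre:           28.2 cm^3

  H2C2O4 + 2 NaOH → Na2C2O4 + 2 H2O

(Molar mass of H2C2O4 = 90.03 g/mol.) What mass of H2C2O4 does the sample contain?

n(NaOH) per titration = 0.0282 × 0.187 = 5.27 × 10^-3 mol
From the 1:2 ratio, n(H2C2O4) in each aliquot = 1/2 × 5.27 × 10^-3 = 2.64 × 10^-3 mol
n(H2C2O4) in the whole flask = 2.64 × 10^-3 × 200.0/50.0 = 0.0105 mol
mass of H2C2O4 = 0.0105 × 90.03 = 0.950 g

0.950 g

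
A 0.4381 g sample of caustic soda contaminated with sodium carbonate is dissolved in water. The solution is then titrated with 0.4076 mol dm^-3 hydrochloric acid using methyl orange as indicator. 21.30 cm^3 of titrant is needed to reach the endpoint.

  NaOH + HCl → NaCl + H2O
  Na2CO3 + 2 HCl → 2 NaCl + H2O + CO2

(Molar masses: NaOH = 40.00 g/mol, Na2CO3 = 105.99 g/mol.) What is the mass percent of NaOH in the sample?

n(HCl) = 0.02130 × 0.4076 = 8.682 × 10^-3 mol
Let x = n(NaOH), y = n(Na2CO3).
Titrant: 1x + 2y = 8.682 × 10^-3;  mass: 40.00x + 105.99y = 0.4381
Solving, x = 1.693 × 10^-3 mol, y = 3.495 × 10^-3 mol
mass of NaOH = 1.693 × 10^-3 × 40.00 = 0.06771 g
% NaOH = 0.06771 / 0.4381 × 100 = 15.45 %

15.45 %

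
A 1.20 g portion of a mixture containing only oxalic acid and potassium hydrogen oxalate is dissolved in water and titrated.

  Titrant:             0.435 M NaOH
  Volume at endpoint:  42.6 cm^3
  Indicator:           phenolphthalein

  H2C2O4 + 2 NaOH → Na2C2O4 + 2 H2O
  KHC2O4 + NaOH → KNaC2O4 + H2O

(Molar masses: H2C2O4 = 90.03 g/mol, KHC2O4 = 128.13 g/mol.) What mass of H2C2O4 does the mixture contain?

0.636 g

n(NaOH) = 0.0426 × 0.435 = 0.0185 mol
Let x = n(H2C2O4), y = n(KHC2O4).
Titrant: 2x + 1y = 0.0185;  mass: 90.03x + 128.13y = 1.20
Solving, x = 7.06 × 10^-3 mol, y = 4.40 × 10^-3 mol
mass of H2C2O4 = 7.06 × 10^-3 × 90.03 = 0.636 g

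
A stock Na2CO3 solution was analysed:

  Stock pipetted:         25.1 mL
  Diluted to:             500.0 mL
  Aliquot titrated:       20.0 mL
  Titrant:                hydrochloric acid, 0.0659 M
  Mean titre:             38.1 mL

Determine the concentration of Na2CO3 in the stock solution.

Na2CO3 + 2 HCl → 2 NaCl + H2O + CO2
n(HCl) = 0.0381 × 0.0659 = 2.51 × 10^-3 mol
From the 1:2 ratio, n(Na2CO3) in the aliquot = 1/2 × 2.51 × 10^-3 = 1.26 × 10^-3 mol
[Na2CO3]_dilute = 1.26 × 10^-3 / 0.0200 = 0.0628 mol/L
Dilution factor = 500.0 / 25.1 = 19.92
[Na2CO3]_stock = 0.0628 × 19.92 = 1.25 mol/L

1.25 M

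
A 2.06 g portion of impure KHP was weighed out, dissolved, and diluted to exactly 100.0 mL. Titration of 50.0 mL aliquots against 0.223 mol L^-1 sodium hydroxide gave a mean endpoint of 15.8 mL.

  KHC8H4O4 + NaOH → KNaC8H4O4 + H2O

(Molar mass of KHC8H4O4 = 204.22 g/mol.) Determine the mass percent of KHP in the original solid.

69.9 %

n(NaOH) per titration = 0.0158 × 0.223 = 3.52 × 10^-3 mol
n(KHC8H4O4) in each aliquot = 3.52 × 10^-3 mol (1:1 ratio)
n(KHC8H4O4) in the whole flask = 3.52 × 10^-3 × 100.0/50.0 = 7.05 × 10^-3 mol
mass of KHC8H4O4 = 7.05 × 10^-3 × 204.22 = 1.44 g
% KHC8H4O4 = 1.44 / 2.06 × 100 = 69.9 %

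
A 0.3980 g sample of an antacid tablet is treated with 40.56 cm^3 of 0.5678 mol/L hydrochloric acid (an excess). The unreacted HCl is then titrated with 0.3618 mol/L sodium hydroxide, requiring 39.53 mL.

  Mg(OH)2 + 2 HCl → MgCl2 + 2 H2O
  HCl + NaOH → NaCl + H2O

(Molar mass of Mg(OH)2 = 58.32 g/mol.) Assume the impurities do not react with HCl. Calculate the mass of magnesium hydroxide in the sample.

0.2545 g

n(HCl) added = 0.04056 × 0.5678 = 0.02303 mol
n(NaOH) used in back-titration = 0.03953 × 0.3618 = 0.01430 mol
n(HCl) left over = 0.01430 mol (1:1 ratio)
n(HCl) consumed by analyte = 0.02303 − 0.01430 = 8.728 × 10^-3 mol
From the 1:2 ratio, n(Mg(OH)2) = 1/2 × 8.728 × 10^-3 = 4.364 × 10^-3 mol
mass of Mg(OH)2 = 4.364 × 10^-3 × 58.32 = 0.2545 g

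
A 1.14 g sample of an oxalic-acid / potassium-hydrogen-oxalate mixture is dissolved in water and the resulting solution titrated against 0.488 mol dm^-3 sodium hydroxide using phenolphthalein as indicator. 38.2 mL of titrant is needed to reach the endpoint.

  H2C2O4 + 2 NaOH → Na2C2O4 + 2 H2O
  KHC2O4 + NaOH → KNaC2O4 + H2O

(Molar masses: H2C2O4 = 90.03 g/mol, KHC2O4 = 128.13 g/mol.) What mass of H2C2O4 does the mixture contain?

0.676 g

n(NaOH) = 0.0382 × 0.488 = 0.0186 mol
Let x = n(H2C2O4), y = n(KHC2O4).
Titrant: 2x + 1y = 0.0186;  mass: 90.03x + 128.13y = 1.14
Solving, x = 7.51 × 10^-3 mol, y = 3.62 × 10^-3 mol
mass of H2C2O4 = 7.51 × 10^-3 × 90.03 = 0.676 g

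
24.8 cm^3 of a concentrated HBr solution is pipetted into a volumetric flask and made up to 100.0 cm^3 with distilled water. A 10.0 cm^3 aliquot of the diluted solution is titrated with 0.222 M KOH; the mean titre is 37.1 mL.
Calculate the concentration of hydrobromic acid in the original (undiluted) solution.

HBr + KOH → KBr + H2O
n(KOH) = 0.0371 × 0.222 = 8.24 × 10^-3 mol
n(HBr) in the aliquot = 8.24 × 10^-3 mol (1:1 ratio)
[HBr]_dilute = 8.24 × 10^-3 / 0.0100 = 0.824 mol/L
Dilution factor = 100.0 / 24.8 = 4.032
[HBr]_stock = 0.824 × 4.032 = 3.32 mol/L

3.32 M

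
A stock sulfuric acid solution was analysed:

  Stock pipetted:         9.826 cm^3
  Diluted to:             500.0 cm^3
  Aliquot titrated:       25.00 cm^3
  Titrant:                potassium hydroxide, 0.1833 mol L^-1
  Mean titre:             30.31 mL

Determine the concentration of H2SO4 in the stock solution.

H2SO4 + 2 KOH → K2SO4 + 2 H2O
n(KOH) = 0.03031 × 0.1833 = 5.556 × 10^-3 mol
From the 1:2 ratio, n(H2SO4) in the aliquot = 1/2 × 5.556 × 10^-3 = 2.778 × 10^-3 mol
[H2SO4]_dilute = 2.778 × 10^-3 / 0.02500 = 0.1111 mol/L
Dilution factor = 500.0 / 9.826 = 50.89
[H2SO4]_stock = 0.1111 × 50.89 = 5.654 mol/L

5.654 mol/L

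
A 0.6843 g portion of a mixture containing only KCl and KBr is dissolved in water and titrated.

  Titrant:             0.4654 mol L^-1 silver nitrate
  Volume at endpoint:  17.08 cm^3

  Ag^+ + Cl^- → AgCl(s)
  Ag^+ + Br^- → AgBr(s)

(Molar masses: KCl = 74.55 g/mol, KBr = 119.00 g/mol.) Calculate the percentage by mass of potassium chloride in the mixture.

n(AgNO3) = 0.01708 × 0.4654 = 7.949 × 10^-3 mol
Let x = n(KCl), y = n(KBr).
Titrant: 1x + 1y = 7.949 × 10^-3;  mass: 74.55x + 119.00y = 0.6843
Solving, x = 5.886 × 10^-3 mol, y = 2.063 × 10^-3 mol
mass of KCl = 5.886 × 10^-3 × 74.55 = 0.4388 g
% KCl = 0.4388 / 0.6843 × 100 = 64.12 %

64.12 %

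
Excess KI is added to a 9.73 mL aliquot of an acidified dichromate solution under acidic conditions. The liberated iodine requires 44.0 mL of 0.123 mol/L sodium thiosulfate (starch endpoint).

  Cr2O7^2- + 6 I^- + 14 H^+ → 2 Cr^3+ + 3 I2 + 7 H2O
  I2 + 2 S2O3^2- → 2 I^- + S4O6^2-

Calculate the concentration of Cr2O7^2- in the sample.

0.0927 mol/L

n(S2O3^2-) = 0.0440 × 0.123 = 5.41 × 10^-3 mol
n(I2) = n(S2O3^2-)/2 = 2.71 × 10^-3 mol
From the 1:3 ratio, n(Cr2O7^2-) in the aliquot = 1/3 × 2.71 × 10^-3 = 9.02 × 10^-4 mol
[Cr2O7^2-] = 9.02 × 10^-4 / 0.00973 = 0.0927 mol/L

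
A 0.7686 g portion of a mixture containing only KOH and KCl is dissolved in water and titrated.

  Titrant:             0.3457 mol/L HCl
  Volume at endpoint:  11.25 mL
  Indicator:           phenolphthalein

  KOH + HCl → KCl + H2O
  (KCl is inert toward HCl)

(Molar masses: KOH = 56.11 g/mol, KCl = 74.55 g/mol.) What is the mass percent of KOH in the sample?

28.39 %

n(HCl) = 0.01125 × 0.3457 = 3.889 × 10^-3 mol
Let x = n(KOH), y = n(KCl).
Titrant: 1x = 3.889 × 10^-3;  mass: 56.11x + 74.55y = 0.7686
Solving, x = 3.889 × 10^-3 mol, y = 7.383 × 10^-3 mol
mass of KOH = 3.889 × 10^-3 × 56.11 = 0.2182 g
% KOH = 0.2182 / 0.7686 × 100 = 28.39 %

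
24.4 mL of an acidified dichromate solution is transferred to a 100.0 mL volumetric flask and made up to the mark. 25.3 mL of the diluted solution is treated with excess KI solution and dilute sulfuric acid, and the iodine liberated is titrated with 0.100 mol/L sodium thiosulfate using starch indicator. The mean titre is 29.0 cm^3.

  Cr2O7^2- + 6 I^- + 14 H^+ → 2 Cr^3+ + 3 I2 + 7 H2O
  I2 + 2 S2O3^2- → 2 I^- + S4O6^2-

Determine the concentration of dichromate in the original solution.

n(S2O3^2-) = 0.0290 × 0.100 = 2.90 × 10^-3 mol
n(I2) = n(S2O3^2-)/2 = 1.45 × 10^-3 mol
From the 1:3 ratio, n(Cr2O7^2-) in the aliquot = 1/3 × 1.45 × 10^-3 = 4.83 × 10^-4 mol
[Cr2O7^2-]_dilute = 4.83 × 10^-4 / 0.0253 = 0.0191 mol/L
[Cr2O7^2-]_original = 0.0191 × 100.0/24.4 = 0.0783 mol/L

0.0783 mol/L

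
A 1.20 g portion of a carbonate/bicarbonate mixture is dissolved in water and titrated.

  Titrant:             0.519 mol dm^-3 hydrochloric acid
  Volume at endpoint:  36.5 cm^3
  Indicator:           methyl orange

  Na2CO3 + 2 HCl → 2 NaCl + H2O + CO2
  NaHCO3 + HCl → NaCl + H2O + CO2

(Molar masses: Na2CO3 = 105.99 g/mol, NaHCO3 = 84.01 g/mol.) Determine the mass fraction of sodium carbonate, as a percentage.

55.7 %

n(HCl) = 0.0365 × 0.519 = 0.0189 mol
Let x = n(Na2CO3), y = n(NaHCO3).
Titrant: 2x + 1y = 0.0189;  mass: 105.99x + 84.01y = 1.20
Solving, x = 6.31 × 10^-3 mol, y = 6.32 × 10^-3 mol
mass of Na2CO3 = 6.31 × 10^-3 × 105.99 = 0.669 g
% Na2CO3 = 0.669 / 1.20 × 100 = 55.7 %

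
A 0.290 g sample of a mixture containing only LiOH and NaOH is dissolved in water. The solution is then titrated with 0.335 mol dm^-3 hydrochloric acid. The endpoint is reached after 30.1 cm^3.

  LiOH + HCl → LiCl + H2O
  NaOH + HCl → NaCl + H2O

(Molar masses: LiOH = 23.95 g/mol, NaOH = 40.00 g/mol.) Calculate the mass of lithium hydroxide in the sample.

n(HCl) = 0.0301 × 0.335 = 0.0101 mol
Let x = n(LiOH), y = n(NaOH).
Titrant: 1x + 1y = 0.0101;  mass: 23.95x + 40.00y = 0.290
Solving, x = 7.06 × 10^-3 mol, y = 3.02 × 10^-3 mol
mass of LiOH = 7.06 × 10^-3 × 23.95 = 0.169 g

0.169 g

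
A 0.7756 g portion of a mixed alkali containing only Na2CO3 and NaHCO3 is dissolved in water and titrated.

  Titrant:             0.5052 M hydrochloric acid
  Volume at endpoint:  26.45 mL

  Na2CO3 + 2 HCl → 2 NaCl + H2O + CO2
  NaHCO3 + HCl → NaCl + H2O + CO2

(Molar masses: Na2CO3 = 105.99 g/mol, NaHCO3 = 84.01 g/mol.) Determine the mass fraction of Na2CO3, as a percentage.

76.44 %

n(HCl) = 0.02645 × 0.5052 = 0.01336 mol
Let x = n(Na2CO3), y = n(NaHCO3).
Titrant: 2x + 1y = 0.01336;  mass: 105.99x + 84.01y = 0.7756
Solving, x = 5.594 × 10^-3 mol, y = 2.175 × 10^-3 mol
mass of Na2CO3 = 5.594 × 10^-3 × 105.99 = 0.5929 g
% Na2CO3 = 0.5929 / 0.7756 × 100 = 76.44 %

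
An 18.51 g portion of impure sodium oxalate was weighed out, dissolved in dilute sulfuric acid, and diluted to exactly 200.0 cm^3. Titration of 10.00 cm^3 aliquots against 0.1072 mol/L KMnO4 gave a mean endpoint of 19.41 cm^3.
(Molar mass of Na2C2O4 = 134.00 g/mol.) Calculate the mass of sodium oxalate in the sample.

2 MnO4^- + 5 C2O4^2- + 16 H^+ → 2 Mn^2+ + 10 CO2 + 8 H2O
n(KMnO4) per titration = 0.01941 × 0.1072 = 2.081 × 10^-3 mol
From the 5:2 ratio, n(Na2C2O4) in each aliquot = 5/2 × 2.081 × 10^-3 = 5.202 × 10^-3 mol
n(Na2C2O4) in the whole flask = 5.202 × 10^-3 × 200.0/10.00 = 0.1040 mol
mass of Na2C2O4 = 0.1040 × 134.00 = 13.94 g

13.94 g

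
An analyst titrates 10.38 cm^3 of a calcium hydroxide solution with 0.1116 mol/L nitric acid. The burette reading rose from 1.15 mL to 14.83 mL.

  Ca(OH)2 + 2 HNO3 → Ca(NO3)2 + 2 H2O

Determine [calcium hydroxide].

0.07354 mol/L

n(HNO3) = 0.01368 L × 0.1116 mol/L = 1.527 × 10^-3 mol
From the 1:2 mole ratio, n(Ca(OH)2) = 1/2 × 1.527 × 10^-3 = 7.633 × 10^-4 mol
[Ca(OH)2] = 7.633 × 10^-4 mol / 0.01038 L = 0.07354 mol/L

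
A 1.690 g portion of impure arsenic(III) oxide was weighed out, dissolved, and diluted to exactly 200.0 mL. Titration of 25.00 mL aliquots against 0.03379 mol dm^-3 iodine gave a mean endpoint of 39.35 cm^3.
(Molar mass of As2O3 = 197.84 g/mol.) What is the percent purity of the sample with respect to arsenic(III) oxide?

62.26 %

As2O3 + 2 I2 + 2 H2O → As2O5 + 4 HI
n(I2) per titration = 0.03935 × 0.03379 = 1.330 × 10^-3 mol
From the 1:2 ratio, n(As2O3) in each aliquot = 1/2 × 1.330 × 10^-3 = 6.648 × 10^-4 mol
n(As2O3) in the whole flask = 6.648 × 10^-4 × 200.0/25.00 = 5.319 × 10^-3 mol
mass of As2O3 = 5.319 × 10^-3 × 197.84 = 1.052 g
% As2O3 = 1.052 / 1.690 × 100 = 62.26 %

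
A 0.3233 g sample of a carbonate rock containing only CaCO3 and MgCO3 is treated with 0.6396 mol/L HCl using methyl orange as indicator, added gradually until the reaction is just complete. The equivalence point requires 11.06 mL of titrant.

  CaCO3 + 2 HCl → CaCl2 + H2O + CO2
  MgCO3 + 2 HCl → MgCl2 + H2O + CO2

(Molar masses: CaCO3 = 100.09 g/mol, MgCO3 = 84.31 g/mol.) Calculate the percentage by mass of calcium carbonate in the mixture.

n(HCl) = 0.01106 × 0.6396 = 7.074 × 10^-3 mol
Let x = n(CaCO3), y = n(MgCO3).
Titrant: 2x + 2y = 7.074 × 10^-3;  mass: 100.09x + 84.31y = 0.3233
Solving, x = 1.590 × 10^-3 mol, y = 1.947 × 10^-3 mol
mass of CaCO3 = 1.590 × 10^-3 × 100.09 = 0.1592 g
% CaCO3 = 0.1592 / 0.3233 × 100 = 49.24 %

49.24 %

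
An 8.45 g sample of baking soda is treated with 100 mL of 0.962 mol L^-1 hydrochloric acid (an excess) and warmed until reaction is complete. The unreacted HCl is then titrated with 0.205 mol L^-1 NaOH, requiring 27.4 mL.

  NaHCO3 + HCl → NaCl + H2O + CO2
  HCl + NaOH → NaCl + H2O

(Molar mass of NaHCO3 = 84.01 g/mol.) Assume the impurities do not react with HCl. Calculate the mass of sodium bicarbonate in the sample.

n(HCl) added = 0.100 × 0.962 = 0.0962 mol
n(NaOH) used in back-titration = 0.0274 × 0.205 = 5.62 × 10^-3 mol
n(HCl) left over = 5.62 × 10^-3 mol (1:1 ratio)
n(HCl) consumed by analyte = 0.0962 − 5.62 × 10^-3 = 0.0906 mol
n(NaHCO3) = 0.0906 mol (1:1 ratio)
mass of NaHCO3 = 0.0906 × 84.01 = 7.61 g

7.61 g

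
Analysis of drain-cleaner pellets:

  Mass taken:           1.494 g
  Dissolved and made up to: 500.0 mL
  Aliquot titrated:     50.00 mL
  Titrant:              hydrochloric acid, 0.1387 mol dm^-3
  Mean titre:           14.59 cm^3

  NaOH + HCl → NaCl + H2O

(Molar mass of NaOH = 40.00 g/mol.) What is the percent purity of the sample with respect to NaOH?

n(HCl) per titration = 0.01459 × 0.1387 = 2.024 × 10^-3 mol
n(NaOH) in each aliquot = 2.024 × 10^-3 mol (1:1 ratio)
n(NaOH) in the whole flask = 2.024 × 10^-3 × 500.0/50.00 = 0.02024 mol
mass of NaOH = 0.02024 × 40.00 = 0.8095 g
% NaOH = 0.8095 / 1.494 × 100 = 54.18 %

54.18 %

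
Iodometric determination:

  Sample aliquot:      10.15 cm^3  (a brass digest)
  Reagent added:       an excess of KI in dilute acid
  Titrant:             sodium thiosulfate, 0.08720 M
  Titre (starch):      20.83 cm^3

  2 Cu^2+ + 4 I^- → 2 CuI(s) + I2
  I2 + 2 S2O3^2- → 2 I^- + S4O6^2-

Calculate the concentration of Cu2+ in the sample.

n(S2O3^2-) = 0.02083 × 0.08720 = 1.816 × 10^-3 mol
n(I2) = n(S2O3^2-)/2 = 9.082 × 10^-4 mol
From the 2:1 ratio, n(Cu2+) in the aliquot = 2/1 × 9.082 × 10^-4 = 1.816 × 10^-3 mol
[Cu2+] = 1.816 × 10^-3 / 0.01015 = 0.1790 mol/L

0.1790 M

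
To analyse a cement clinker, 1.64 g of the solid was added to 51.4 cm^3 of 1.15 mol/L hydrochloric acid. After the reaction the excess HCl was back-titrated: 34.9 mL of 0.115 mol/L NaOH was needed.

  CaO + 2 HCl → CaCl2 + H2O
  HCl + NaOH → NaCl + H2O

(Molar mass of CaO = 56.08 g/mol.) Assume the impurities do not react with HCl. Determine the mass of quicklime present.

1.54 g

n(HCl) added = 0.0514 × 1.15 = 0.0591 mol
n(NaOH) used in back-titration = 0.0349 × 0.115 = 4.01 × 10^-3 mol
n(HCl) left over = 4.01 × 10^-3 mol (1:1 ratio)
n(HCl) consumed by analyte = 0.0591 − 4.01 × 10^-3 = 0.0551 mol
From the 1:2 ratio, n(CaO) = 1/2 × 0.0551 = 0.0275 mol
mass of CaO = 0.0275 × 56.08 = 1.54 g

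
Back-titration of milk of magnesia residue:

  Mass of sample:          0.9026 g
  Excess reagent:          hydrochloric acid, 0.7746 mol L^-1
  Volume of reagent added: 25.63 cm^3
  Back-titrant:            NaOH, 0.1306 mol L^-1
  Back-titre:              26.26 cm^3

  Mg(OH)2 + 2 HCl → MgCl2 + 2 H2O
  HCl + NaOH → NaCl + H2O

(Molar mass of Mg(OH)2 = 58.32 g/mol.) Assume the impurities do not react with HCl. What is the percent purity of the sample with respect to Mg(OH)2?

n(HCl) added = 0.02563 × 0.7746 = 0.01985 mol
n(NaOH) used in back-titration = 0.02626 × 0.1306 = 3.430 × 10^-3 mol
n(HCl) left over = 3.430 × 10^-3 mol (1:1 ratio)
n(HCl) consumed by analyte = 0.01985 − 3.430 × 10^-3 = 0.01642 mol
From the 1:2 ratio, n(Mg(OH)2) = 1/2 × 0.01642 = 8.212 × 10^-3 mol
mass of Mg(OH)2 = 8.212 × 10^-3 × 58.32 = 0.4789 g
% Mg(OH)2 = 0.4789 / 0.9026 × 100 = 53.06 %

53.06 %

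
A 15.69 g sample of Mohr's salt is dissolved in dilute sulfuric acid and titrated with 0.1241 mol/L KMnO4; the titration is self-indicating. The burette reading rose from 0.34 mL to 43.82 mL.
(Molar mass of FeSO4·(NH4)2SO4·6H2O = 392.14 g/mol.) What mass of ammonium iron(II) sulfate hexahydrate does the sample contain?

10.58 g

MnO4^- + 5 Fe^2+ + 8 H^+ → Mn^2+ + 5 Fe^3+ + 4 H2O
n(KMnO4) = 0.04348 L × 0.1241 mol/L = 5.396 × 10^-3 mol
From the 5:1 ratio, n(FeSO4·(NH4)2SO4·6H2O) = 5/1 × 5.396 × 10^-3 = 0.02698 mol
mass of FeSO4·(NH4)2SO4·6H2O = 0.02698 × 392.14 g/mol = 10.58 g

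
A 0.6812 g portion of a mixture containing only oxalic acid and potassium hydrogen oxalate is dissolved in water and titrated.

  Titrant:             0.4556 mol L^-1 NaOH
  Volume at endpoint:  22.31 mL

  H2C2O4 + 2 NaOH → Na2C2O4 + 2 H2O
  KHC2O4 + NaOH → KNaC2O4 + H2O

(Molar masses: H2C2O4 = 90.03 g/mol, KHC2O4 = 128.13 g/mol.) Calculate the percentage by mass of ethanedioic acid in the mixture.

49.39 %

n(NaOH) = 0.02231 × 0.4556 = 0.01016 mol
Let x = n(H2C2O4), y = n(KHC2O4).
Titrant: 2x + 1y = 0.01016;  mass: 90.03x + 128.13y = 0.6812
Solving, x = 3.737 × 10^-3 mol, y = 2.691 × 10^-3 mol
mass of H2C2O4 = 3.737 × 10^-3 × 90.03 = 0.3364 g
% H2C2O4 = 0.3364 / 0.6812 × 100 = 49.39 %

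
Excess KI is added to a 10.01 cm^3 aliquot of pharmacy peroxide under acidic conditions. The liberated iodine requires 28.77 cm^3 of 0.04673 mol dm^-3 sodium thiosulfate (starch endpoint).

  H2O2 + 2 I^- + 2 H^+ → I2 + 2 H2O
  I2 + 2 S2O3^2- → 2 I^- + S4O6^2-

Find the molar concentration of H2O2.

n(S2O3^2-) = 0.02877 × 0.04673 = 1.344 × 10^-3 mol
n(I2) = n(S2O3^2-)/2 = 6.722 × 10^-4 mol
n(H2O2) in the aliquot = 6.722 × 10^-4 mol (1:1 ratio)
[H2O2] = 6.722 × 10^-4 / 0.01001 = 0.06715 mol/L

0.06715 mol/L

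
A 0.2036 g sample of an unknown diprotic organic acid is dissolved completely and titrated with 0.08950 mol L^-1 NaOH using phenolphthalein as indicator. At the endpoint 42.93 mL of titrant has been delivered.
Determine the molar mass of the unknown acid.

n(NaOH) = 0.04293 L × 0.08950 mol/L = 3.842 × 10^-3 mol
From the 1:2 ratio, n(H2A) = 1/2 × 3.842 × 10^-3 = 1.921 × 10^-3 mol
M = m / n = 0.2036 g / 1.921 × 10^-3 mol = 106.0 g/mol

106.0 g/mol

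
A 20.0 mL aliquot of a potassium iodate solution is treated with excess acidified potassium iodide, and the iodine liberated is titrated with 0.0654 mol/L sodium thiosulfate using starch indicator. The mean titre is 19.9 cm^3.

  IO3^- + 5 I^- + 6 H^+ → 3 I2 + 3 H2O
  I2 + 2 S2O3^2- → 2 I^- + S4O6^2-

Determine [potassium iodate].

0.0108 mol/L

n(S2O3^2-) = 0.0199 × 0.0654 = 1.30 × 10^-3 mol
n(I2) = n(S2O3^2-)/2 = 6.51 × 10^-4 mol
From the 1:3 ratio, n(IO3^-) in the aliquot = 1/3 × 6.51 × 10^-4 = 2.17 × 10^-4 mol
[IO3^-] = 2.17 × 10^-4 / 0.0200 = 0.0108 mol/L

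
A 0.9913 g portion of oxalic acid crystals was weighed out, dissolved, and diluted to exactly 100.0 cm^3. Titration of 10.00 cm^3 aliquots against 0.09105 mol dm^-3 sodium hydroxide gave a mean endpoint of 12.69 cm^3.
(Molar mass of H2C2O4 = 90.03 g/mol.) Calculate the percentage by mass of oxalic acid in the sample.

52.47 %

H2C2O4 + 2 NaOH → Na2C2O4 + 2 H2O
n(NaOH) per titration = 0.01269 × 0.09105 = 1.155 × 10^-3 mol
From the 1:2 ratio, n(H2C2O4) in each aliquot = 1/2 × 1.155 × 10^-3 = 5.777 × 10^-4 mol
n(H2C2O4) in the whole flask = 5.777 × 10^-4 × 100.0/10.00 = 5.777 × 10^-3 mol
mass of H2C2O4 = 5.777 × 10^-3 × 90.03 = 0.5201 g
% H2C2O4 = 0.5201 / 0.9913 × 100 = 52.47 %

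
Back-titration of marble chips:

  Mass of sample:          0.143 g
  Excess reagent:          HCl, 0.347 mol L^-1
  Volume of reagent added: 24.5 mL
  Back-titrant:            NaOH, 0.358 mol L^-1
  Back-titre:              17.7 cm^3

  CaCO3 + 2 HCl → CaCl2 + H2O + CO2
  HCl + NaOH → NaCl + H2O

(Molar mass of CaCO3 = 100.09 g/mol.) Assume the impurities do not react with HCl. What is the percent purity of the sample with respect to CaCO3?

75.8 %

n(HCl) added = 0.0245 × 0.347 = 8.50 × 10^-3 mol
n(NaOH) used in back-titration = 0.0177 × 0.358 = 6.34 × 10^-3 mol
n(HCl) left over = 6.34 × 10^-3 mol (1:1 ratio)
n(HCl) consumed by analyte = 8.50 × 10^-3 − 6.34 × 10^-3 = 2.16 × 10^-3 mol
From the 1:2 ratio, n(CaCO3) = 1/2 × 2.16 × 10^-3 = 1.08 × 10^-3 mol
mass of CaCO3 = 1.08 × 10^-3 × 100.09 = 0.108 g
% CaCO3 = 0.108 / 0.143 × 100 = 75.8 %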